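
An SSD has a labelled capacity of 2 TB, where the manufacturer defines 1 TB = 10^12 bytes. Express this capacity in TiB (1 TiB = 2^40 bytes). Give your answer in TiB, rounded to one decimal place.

2 TB = 2 × 10^12 bytes = 2,000,000,000,000 bytes
1 TiB = 1,099,511,627,776 bytes
2,000,000,000,000 / 1,099,511,627,776 = 1.8 TiB

1.8 TiB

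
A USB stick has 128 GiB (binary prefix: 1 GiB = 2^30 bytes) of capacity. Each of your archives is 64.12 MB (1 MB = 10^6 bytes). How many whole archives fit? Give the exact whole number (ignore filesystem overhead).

Capacity: 128 GiB = 137,438,953,472 bytes
Per item: 64.12 MB = 64,120,000 bytes
⌊137,438,953,472 / 64,120,000⌋ = 2,143

2,143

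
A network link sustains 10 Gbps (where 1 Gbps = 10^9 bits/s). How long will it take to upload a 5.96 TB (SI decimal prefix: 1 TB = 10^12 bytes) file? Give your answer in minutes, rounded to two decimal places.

79.47 minutes

5.96 TB = 5,960,000,000,000 bytes = 47,680,000,000,000 bits
10 Gbps = 10,000,000,000 bits/s
time = 47,680,000,000,000 / 10,000,000,000 = 4,768.000 s
4,768.000 s / 60 = 79.47 minutes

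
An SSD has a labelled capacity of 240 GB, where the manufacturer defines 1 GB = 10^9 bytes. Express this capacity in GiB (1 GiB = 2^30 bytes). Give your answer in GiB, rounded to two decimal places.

240 GB = 240 × 10^9 bytes = 240,000,000,000 bytes
1 GiB = 2^30 bytes = 1,073,741,824 bytes
240,000,000,000 / 1,073,741,824 = 223.52 GiB

223.52 GiB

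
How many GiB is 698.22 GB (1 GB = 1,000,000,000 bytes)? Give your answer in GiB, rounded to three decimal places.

650.268 GiB

698.22 GB = 698.22 × 10^9 bytes = 698,220,000,000 bytes
1 GiB = 2^30 bytes = 1,073,741,824 bytes
698,220,000,000 / 1,073,741,824 = 650.268 GiB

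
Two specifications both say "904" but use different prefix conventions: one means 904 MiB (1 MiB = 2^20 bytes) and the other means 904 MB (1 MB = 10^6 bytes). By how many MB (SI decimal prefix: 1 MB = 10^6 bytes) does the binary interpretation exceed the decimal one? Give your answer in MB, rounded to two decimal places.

904 MiB = 904 × 1,048,576 = 947,912,704 bytes
904 MB = 904 × 1,000,000 = 904,000,000 bytes
difference = 43,912,704 bytes
43,912,704 / 1,000,000 = 43.91 MB

43.91 MB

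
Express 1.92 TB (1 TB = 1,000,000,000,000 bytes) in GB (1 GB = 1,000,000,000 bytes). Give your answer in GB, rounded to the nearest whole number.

1,920 GB

1.92 TB = 1.92 × 10^12 bytes = 1,920,000,000,000 bytes
1 GB = 1,000,000,000 bytes
1,920,000,000,000 / 1,000,000,000 = 1,920 GB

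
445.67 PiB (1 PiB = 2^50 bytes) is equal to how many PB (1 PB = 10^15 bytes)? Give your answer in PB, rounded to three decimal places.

445.67 PiB = 445.67 × 2^50 bytes = 501,779,811,482,552,238.08 bytes
1 PB = 10^15 bytes = 1,000,000,000,000,000 bytes
501,779,811,482,552,238.08 / 1,000,000,000,000,000 = 501.780 PB

501.780 PB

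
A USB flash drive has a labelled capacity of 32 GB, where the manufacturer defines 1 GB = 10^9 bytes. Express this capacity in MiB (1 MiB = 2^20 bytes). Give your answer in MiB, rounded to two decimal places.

32 GB = 32 × 10^9 bytes = 32,000,000,000 bytes
1 MiB = 1,048,576 bytes
32,000,000,000 / 1,048,576 = 30,517.58 MiB

30,517.58 MiB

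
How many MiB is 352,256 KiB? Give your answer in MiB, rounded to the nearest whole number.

352,256 KiB × 1,024 bytes/KiB = 360,710,144 bytes
1 MiB = 2^20 bytes = 1,048,576 bytes
360,710,144 / 1,048,576 = 344 MiB

344 MiB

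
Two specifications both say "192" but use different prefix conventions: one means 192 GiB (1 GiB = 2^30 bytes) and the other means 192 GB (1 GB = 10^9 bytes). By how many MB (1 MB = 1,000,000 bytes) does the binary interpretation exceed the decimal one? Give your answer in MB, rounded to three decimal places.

192 GiB = 192 × 1,073,741,824 = 206,158,430,208 bytes
192 GB = 192 × 1,000,000,000 = 192,000,000,000 bytes
difference = 14,158,430,208 bytes
14,158,430,208 / 1,000,000 = 14,158.430 MB

14,158.430 MB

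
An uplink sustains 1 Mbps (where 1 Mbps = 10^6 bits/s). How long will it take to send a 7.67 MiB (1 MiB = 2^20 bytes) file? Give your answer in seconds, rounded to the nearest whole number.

64 seconds

7.67 MiB = 8,042,577.92 bytes = 64,340,623.36 bits
1 Mbps = 1,000,000 bits/s
time = 64,340,623.36 / 1,000,000 = 64 s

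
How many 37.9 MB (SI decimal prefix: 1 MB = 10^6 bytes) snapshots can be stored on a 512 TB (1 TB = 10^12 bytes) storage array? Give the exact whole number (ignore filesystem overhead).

13,509,234

Capacity: 512 TB = 512,000,000,000,000 bytes
Per item: 37.9 MB = 37,900,000 bytes
⌊512,000,000,000,000 / 37,900,000⌋ = 13,509,234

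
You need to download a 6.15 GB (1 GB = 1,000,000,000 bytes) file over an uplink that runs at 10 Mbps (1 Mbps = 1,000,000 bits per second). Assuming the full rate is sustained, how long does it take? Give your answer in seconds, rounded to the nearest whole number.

4,920 seconds

6.15 GB = 6,150,000,000 bytes = 49,200,000,000 bits
10 Mbps = 10,000,000 bits/s
time = 49,200,000,000 / 10,000,000 = 4,920 s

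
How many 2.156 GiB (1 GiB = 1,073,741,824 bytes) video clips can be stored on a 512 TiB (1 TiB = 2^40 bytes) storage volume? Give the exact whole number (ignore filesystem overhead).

Capacity: 512 TiB = 562,949,953,421,312 bytes
Per item: 2.156 GiB = 2,314,987,372.544 bytes
⌊562,949,953,421,312 / 2,314,987,372.544⌋ = 243,176

243,176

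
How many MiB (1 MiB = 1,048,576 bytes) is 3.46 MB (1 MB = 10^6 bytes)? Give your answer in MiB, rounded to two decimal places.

3.30 MiB

3.46 MB = 3.46 × 10^6 bytes = 3,460,000 bytes
1 MiB = 1,048,576 bytes
3,460,000 / 1,048,576 = 3.30 MiB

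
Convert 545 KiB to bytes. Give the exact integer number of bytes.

558,080 bytes

545 × 1,024 = 558,080 bytes  (1 KiB = 2^10 bytes)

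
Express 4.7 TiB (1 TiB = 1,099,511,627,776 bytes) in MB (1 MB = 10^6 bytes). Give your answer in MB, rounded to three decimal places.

5,167,704.651 MB

4.7 TiB × 1,099,511,627,776 bytes/TiB = 5,167,704,650,547.2 bytes
1 MB = 10^6 bytes = 1,000,000 bytes
5,167,704,650,547.2 / 1,000,000 = 5,167,704.651 MB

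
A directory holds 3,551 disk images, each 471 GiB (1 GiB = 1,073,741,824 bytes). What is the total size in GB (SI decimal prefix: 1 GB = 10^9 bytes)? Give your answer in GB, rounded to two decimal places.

1,795,855.75 GB

Total = 3,551 × 471 GiB = 1,672,521 GiB
= 1,672,521 × 1,073,741,824 bytes = 1,795,855,749,218,304 bytes
1 GB = 1,000,000,000 bytes
1,795,855,749,218,304 / 1,000,000,000 = 1,795,855.75 GB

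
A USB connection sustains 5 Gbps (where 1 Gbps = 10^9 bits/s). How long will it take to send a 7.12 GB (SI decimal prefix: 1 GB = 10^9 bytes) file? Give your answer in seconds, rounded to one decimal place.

11.4 seconds

7.12 GB = 7,120,000,000 bytes = 56,960,000,000 bits
5 Gbps = 5,000,000,000 bits/s
time = 56,960,000,000 / 5,000,000,000 = 11.4 s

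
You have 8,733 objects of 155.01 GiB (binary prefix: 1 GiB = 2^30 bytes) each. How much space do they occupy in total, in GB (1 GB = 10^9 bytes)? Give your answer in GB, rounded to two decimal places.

1,453,526.81 GB

Total = 8,733 × 155.01 GiB = 1353702.33 GiB
= 1353702.33 × 1,073,741,824 bytes = 1,453,526,808,967,249.92 bytes
1 GB = 1,000,000,000 bytes
1,453,526,808,967,249.92 / 1,000,000,000 = 1,453,526.81 GB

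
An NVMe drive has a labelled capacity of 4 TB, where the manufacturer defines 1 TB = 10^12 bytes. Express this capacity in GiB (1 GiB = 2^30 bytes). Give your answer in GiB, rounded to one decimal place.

3,725.3 GiB

4 TB × 1,000,000,000,000 bytes/TB = 4,000,000,000,000 bytes
1 GiB = 1,073,741,824 bytes
4,000,000,000,000 / 1,073,741,824 = 3,725.3 GiB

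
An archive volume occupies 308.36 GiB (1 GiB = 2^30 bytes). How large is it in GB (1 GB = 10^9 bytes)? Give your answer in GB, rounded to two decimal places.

331.10 GB

308.36 GiB = 308.36 × 2^30 bytes = 331,099,028,848.64 bytes
1 GB = 10^9 bytes = 1,000,000,000 bytes
331,099,028,848.64 / 1,000,000,000 = 331.10 GB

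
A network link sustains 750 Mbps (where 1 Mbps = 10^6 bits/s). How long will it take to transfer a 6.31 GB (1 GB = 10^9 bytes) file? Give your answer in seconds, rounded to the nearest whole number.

6.31 GB = 6,310,000,000 bytes = 50,480,000,000 bits
750 Mbps = 750,000,000 bits/s
time = 50,480,000,000 / 750,000,000 = 67 s

67 seconds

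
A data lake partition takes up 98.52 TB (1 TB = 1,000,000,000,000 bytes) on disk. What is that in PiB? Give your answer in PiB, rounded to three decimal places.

98.52 TB × 1,000,000,000,000 bytes/TB = 98,520,000,000,000 bytes
1 PiB = 1,125,899,906,842,624 bytes
98,520,000,000,000 / 1,125,899,906,842,624 = 0.088 PiB

0.088 PiB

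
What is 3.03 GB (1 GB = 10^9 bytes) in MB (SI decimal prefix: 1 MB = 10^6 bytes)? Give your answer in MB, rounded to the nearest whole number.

3,030 MB

3.03 GB = 3.03 × 10^9 bytes = 3,030,000,000 bytes
1 MB = 1,000,000 bytes
3,030,000,000 / 1,000,000 = 3,030 MB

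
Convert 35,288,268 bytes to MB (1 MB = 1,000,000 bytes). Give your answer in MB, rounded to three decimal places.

35.288 MB

35,288,268 bytes given.
1 MB = 1,000,000 bytes
35,288,268 / 1,000,000 = 35.288 MB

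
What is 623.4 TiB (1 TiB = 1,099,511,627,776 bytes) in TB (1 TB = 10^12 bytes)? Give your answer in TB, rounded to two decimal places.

685.44 TB

623.4 TiB = 623.4 × 2^40 bytes = 685,435,548,755,558.4 bytes
1 TB = 1,000,000,000,000 bytes
685,435,548,755,558.4 / 1,000,000,000,000 = 685.44 TB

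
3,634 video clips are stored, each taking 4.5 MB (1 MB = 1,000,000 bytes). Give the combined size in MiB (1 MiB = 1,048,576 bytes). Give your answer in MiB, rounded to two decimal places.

15,595.44 MiB

Total = 3,634 × 4.5 MB = 16,353 MB
= 16,353 × 1,000,000 bytes = 16,353,000,000 bytes
1 MiB = 1,048,576 bytes
16,353,000,000 / 1,048,576 = 15,595.44 MiB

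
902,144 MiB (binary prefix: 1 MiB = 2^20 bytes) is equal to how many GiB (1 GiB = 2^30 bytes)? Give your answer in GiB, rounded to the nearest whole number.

902,144 MiB × 1,048,576 bytes/MiB = 945,966,546,944 bytes
1 GiB = 2^30 bytes = 1,073,741,824 bytes
945,966,546,944 / 1,073,741,824 = 881 GiB

881 GiB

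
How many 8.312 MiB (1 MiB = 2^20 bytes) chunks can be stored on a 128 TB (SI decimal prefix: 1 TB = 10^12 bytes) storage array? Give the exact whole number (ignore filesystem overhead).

Capacity: 128 TB = 128,000,000,000,000 bytes
Per item: 8.312 MiB = 8,715,763.712 bytes
⌊128,000,000,000,000 / 8,715,763.712⌋ = 14,686,033

14,686,033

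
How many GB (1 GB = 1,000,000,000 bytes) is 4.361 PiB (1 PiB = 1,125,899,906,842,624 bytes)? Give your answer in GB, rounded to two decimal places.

4.361 PiB × 1,125,899,906,842,624 bytes/PiB = 4,910,049,493,740,683.264 bytes
1 GB = 1,000,000,000 bytes
4,910,049,493,740,683.264 / 1,000,000,000 = 4,910,049.49 GB

4,910,049.49 GB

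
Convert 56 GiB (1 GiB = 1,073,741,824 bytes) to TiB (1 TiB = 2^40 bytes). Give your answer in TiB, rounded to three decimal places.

0.055 TiB

56 GiB = 56 × 2^30 bytes = 60,129,542,144 bytes
1 TiB = 1,099,511,627,776 bytes
60,129,542,144 / 1,099,511,627,776 = 0.055 TiB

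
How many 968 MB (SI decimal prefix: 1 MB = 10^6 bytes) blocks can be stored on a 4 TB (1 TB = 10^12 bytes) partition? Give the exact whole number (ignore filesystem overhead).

Capacity: 4 TB = 4,000,000,000,000 bytes
Per item: 968 MB = 968,000,000 bytes
⌊4,000,000,000,000 / 968,000,000⌋ = 4,132

4,132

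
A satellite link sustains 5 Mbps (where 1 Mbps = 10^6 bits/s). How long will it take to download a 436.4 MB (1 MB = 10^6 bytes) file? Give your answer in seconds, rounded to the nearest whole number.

698 seconds

436.4 MB = 436,400,000 bytes = 3,491,200,000 bits
5 Mbps = 5,000,000 bits/s
time = 3,491,200,000 / 5,000,000 = 698 s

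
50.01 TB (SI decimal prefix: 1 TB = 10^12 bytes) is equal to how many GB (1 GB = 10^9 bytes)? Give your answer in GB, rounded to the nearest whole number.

50.01 TB × 1,000,000,000,000 bytes/TB = 50,010,000,000,000 bytes
1 GB = 1,000,000,000 bytes
50,010,000,000,000 / 1,000,000,000 = 50,010 GB

50,010 GB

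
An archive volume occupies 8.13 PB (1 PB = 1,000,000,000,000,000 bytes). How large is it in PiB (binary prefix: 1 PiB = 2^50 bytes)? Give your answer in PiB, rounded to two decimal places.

7.22 PiB

8.13 PB = 8.13 × 10^15 bytes = 8,130,000,000,000,000 bytes
1 PiB = 1,125,899,906,842,624 bytes
8,130,000,000,000,000 / 1,125,899,906,842,624 = 7.22 PiB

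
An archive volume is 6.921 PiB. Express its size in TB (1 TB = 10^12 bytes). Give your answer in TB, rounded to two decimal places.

7,792.35 TB

6.921 PiB = 6.921 × 2^50 bytes = 7,792,353,255,257,800.704 bytes
1 TB = 1,000,000,000,000 bytes
7,792,353,255,257,800.704 / 1,000,000,000,000 = 7,792.35 TB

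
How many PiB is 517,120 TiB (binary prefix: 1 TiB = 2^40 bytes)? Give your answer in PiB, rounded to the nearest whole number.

517,120 TiB × 1,099,511,627,776 bytes/TiB = 568,579,452,955,525,120 bytes
1 PiB = 2^50 bytes = 1,125,899,906,842,624 bytes
568,579,452,955,525,120 / 1,125,899,906,842,624 = 505 PiB

505 PiB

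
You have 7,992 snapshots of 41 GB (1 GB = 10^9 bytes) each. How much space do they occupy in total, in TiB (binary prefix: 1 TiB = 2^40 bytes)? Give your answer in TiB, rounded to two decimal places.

Total = 7,992 × 41 GB = 327,672 GB
= 327,672 × 1,000,000,000 bytes = 327,672,000,000,000 bytes
1 TiB = 1,099,511,627,776 bytes
327,672,000,000,000 / 1,099,511,627,776 = 298.02 TiB

298.02 TiB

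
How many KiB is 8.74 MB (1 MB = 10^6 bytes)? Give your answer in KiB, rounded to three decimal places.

8.74 MB = 8.74 × 10^6 bytes = 8,740,000 bytes
1 KiB = 2^10 bytes = 1,024 bytes
8,740,000 / 1,024 = 8,535.156 KiB

8,535.156 KiB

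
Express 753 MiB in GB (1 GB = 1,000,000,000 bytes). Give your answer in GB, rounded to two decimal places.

0.79 GB

753 MiB = 753 × 2^20 bytes = 789,577,728 bytes
1 GB = 1,000,000,000 bytes
789,577,728 / 1,000,000,000 = 0.79 GB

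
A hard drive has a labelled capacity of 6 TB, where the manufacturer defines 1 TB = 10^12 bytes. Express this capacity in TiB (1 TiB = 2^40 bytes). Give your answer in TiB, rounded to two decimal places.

5.46 TiB

6 TB = 6 × 10^12 bytes = 6,000,000,000,000 bytes
1 TiB = 2^40 bytes = 1,099,511,627,776 bytes
6,000,000,000,000 / 1,099,511,627,776 = 5.46 TiB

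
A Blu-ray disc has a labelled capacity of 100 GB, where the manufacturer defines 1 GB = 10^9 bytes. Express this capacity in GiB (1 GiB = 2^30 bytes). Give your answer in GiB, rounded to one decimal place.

100 GB = 100 × 10^9 bytes = 100,000,000,000 bytes
1 GiB = 2^30 bytes = 1,073,741,824 bytes
100,000,000,000 / 1,073,741,824 = 93.1 GiB

93.1 GiB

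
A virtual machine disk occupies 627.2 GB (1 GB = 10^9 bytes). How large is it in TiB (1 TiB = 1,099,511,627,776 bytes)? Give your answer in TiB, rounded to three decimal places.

0.570 TiB

627.2 GB = 627.2 × 10^9 bytes = 627,200,000,000 bytes
1 TiB = 2^40 bytes = 1,099,511,627,776 bytes
627,200,000,000 / 1,099,511,627,776 = 0.570 TiB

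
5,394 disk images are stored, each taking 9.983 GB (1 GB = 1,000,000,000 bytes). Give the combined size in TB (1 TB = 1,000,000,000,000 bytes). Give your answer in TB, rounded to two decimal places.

Total = 5,394 × 9.983 GB = 53848.302 GB
= 53848.302 × 1,000,000,000 bytes = 53,848,302,000,000 bytes
1 TB = 1,000,000,000,000 bytes
53,848,302,000,000 / 1,000,000,000,000 = 53.85 TB

53.85 TB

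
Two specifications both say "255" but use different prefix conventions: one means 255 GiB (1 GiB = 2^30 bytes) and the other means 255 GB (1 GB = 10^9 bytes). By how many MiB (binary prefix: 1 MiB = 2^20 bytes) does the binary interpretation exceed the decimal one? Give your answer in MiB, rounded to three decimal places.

255 GiB = 255 × 1,073,741,824 = 273,804,165,120 bytes
255 GB = 255 × 1,000,000,000 = 255,000,000,000 bytes
difference = 18,804,165,120 bytes
18,804,165,120 / 1,048,576 = 17,933.049 MiB

17,933.049 MiB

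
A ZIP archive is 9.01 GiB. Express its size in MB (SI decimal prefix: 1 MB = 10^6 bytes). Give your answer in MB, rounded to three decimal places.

9,674.414 MB

9.01 GiB × 1,073,741,824 bytes/GiB = 9,674,413,834.24 bytes
1 MB = 10^6 bytes = 1,000,000 bytes
9,674,413,834.24 / 1,000,000 = 9,674.414 MB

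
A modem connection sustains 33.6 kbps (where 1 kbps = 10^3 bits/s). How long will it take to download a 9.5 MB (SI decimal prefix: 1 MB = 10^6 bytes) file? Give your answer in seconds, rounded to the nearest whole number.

2,262 seconds

9.5 MB = 9,500,000 bytes = 76,000,000 bits
33.6 kbps = 33,600 bits/s
time = 76,000,000 / 33,600 = 2,262 s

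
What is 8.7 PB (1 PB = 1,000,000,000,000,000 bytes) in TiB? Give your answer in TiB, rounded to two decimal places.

8.7 PB = 8.7 × 10^15 bytes = 8,700,000,000,000,000 bytes
1 TiB = 1,099,511,627,776 bytes
8,700,000,000,000,000 / 1,099,511,627,776 = 7,912.60 TiB

7,912.60 TiB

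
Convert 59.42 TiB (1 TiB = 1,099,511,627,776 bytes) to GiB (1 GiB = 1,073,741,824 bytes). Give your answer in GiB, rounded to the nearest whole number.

59.42 TiB × 1,099,511,627,776 bytes/TiB = 65,332,980,922,449.92 bytes
1 GiB = 2^30 bytes = 1,073,741,824 bytes
65,332,980,922,449.92 / 1,073,741,824 = 60,846 GiB

60,846 GiB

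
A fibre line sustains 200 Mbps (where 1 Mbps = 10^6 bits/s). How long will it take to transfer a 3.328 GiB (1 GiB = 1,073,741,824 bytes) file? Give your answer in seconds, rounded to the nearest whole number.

143 seconds

3.328 GiB = 3,573,412,790.272 bytes = 28,587,302,322.176 bits
200 Mbps = 200,000,000 bits/s
time = 28,587,302,322.176 / 200,000,000 = 143 s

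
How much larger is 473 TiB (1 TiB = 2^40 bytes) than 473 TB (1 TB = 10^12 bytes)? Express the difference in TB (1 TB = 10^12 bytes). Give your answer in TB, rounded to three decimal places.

47.069 TB

473 TiB = 473 × 1,099,511,627,776 = 520,068,999,938,048 bytes
473 TB = 473 × 1,000,000,000,000 = 473,000,000,000,000 bytes
difference = 47,068,999,938,048 bytes
47,068,999,938,048 / 1,000,000,000,000 = 47.069 TB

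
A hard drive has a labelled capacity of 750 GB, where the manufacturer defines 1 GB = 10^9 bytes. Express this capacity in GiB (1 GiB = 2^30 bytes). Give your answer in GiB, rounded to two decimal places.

698.49 GiB

750 GB × 1,000,000,000 bytes/GB = 750,000,000,000 bytes
1 GiB = 1,073,741,824 bytes
750,000,000,000 / 1,073,741,824 = 698.49 GiB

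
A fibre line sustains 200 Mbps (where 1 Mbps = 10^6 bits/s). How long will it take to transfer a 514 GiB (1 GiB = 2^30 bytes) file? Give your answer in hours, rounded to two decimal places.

6.13 hours

514 GiB = 551,903,297,536 bytes = 4,415,226,380,288 bits
200 Mbps = 200,000,000 bits/s
time = 4,415,226,380,288 / 200,000,000 = 22,076.1319 s
22,076.1319 s / 3600 = 6.13 hours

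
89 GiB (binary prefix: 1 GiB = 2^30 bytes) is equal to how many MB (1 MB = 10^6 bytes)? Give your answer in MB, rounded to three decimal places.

95,563.022 MB

89 GiB = 89 × 2^30 bytes = 95,563,022,336 bytes
1 MB = 1,000,000 bytes
95,563,022,336 / 1,000,000 = 95,563.022 MB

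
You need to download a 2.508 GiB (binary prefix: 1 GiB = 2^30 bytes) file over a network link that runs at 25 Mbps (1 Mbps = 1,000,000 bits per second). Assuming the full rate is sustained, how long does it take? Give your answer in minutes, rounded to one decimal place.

14.4 minutes

2.508 GiB = 2,692,944,494.592 bytes = 21,543,555,956.736 bits
25 Mbps = 25,000,000 bits/s
time = 21,543,555,956.736 / 25,000,000 = 861.74 s
861.74 s / 60 = 14.4 minutes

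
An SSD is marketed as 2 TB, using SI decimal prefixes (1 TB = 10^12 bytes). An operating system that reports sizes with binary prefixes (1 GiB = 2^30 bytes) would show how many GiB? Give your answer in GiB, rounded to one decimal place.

1,862.6 GiB

2 TB = 2 × 10^12 bytes = 2,000,000,000,000 bytes
1 GiB = 1,073,741,824 bytes
2,000,000,000,000 / 1,073,741,824 = 1,862.6 GiB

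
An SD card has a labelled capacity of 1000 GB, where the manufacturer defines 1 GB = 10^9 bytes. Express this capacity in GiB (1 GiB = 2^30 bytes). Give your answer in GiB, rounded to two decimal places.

1000 GB × 1,000,000,000 bytes/GB = 1,000,000,000,000 bytes
1 GiB = 2^30 bytes = 1,073,741,824 bytes
1,000,000,000,000 / 1,073,741,824 = 931.32 GiB

931.32 GiB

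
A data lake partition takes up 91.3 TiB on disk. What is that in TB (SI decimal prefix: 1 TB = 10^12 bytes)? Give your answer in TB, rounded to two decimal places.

100.39 TB

91.3 TiB × 1,099,511,627,776 bytes/TiB = 100,385,411,615,948.8 bytes
1 TB = 10^12 bytes = 1,000,000,000,000 bytes
100,385,411,615,948.8 / 1,000,000,000,000 = 100.39 TB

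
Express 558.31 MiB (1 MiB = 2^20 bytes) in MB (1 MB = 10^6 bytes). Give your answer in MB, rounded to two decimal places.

585.43 MB

558.31 MiB = 558.31 × 2^20 bytes = 585,430,466.56 bytes
1 MB = 1,000,000 bytes
585,430,466.56 / 1,000,000 = 585.43 MB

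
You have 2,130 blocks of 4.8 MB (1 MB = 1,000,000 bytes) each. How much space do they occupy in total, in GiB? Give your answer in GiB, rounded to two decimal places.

9.52 GiB

Total = 2,130 × 4.8 MB = 10,224 MB
= 10,224 × 1,000,000 bytes = 10,224,000,000 bytes
1 GiB = 1,073,741,824 bytes
10,224,000,000 / 1,073,741,824 = 9.52 GiB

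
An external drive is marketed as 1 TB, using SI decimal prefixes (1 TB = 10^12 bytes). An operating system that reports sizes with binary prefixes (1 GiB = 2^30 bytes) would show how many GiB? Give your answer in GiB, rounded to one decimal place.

931.3 GiB

1 TB × 1,000,000,000,000 bytes/TB = 1,000,000,000,000 bytes
1 GiB = 2^30 bytes = 1,073,741,824 bytes
1,000,000,000,000 / 1,073,741,824 = 931.3 GiB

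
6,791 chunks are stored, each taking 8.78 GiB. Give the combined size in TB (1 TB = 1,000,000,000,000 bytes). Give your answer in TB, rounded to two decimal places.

64.02 TB

Total = 6,791 × 8.78 GiB = 59624.98 GiB
= 59624.98 × 1,073,741,824 bytes = 64,021,834,781,163.52 bytes
1 TB = 1,000,000,000,000 bytes
64,021,834,781,163.52 / 1,000,000,000,000 = 64.02 TB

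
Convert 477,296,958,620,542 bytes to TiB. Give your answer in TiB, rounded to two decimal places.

477,296,958,620,542 bytes given.
1 TiB = 1,099,511,627,776 bytes
477,296,958,620,542 / 1,099,511,627,776 = 434.10 TiB

434.10 TiB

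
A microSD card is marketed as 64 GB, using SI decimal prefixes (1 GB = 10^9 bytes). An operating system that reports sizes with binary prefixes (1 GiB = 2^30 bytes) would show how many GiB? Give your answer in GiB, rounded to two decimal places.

59.60 GiB

64 GB × 1,000,000,000 bytes/GB = 64,000,000,000 bytes
1 GiB = 2^30 bytes = 1,073,741,824 bytes
64,000,000,000 / 1,073,741,824 = 59.60 GiB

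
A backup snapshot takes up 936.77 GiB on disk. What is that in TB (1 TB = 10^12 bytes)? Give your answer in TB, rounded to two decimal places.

936.77 GiB = 936.77 × 2^30 bytes = 1,005,849,128,468.48 bytes
1 TB = 1,000,000,000,000 bytes
1,005,849,128,468.48 / 1,000,000,000,000 = 1.01 TB

1.01 TB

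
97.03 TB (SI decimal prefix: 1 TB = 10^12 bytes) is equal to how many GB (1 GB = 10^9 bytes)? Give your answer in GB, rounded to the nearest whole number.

97.03 TB = 97.03 × 10^12 bytes = 97,030,000,000,000 bytes
1 GB = 10^9 bytes = 1,000,000,000 bytes
97,030,000,000,000 / 1,000,000,000 = 97,030 GB

97,030 GB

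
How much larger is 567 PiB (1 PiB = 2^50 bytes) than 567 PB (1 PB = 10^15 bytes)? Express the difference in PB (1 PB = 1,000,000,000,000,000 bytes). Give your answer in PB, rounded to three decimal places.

71.385 PB

567 PiB = 567 × 1,125,899,906,842,624 = 638,385,247,179,767,808 bytes
567 PB = 567 × 1,000,000,000,000,000 = 567,000,000,000,000,000 bytes
difference = 71,385,247,179,767,808 bytes
71,385,247,179,767,808 / 1,000,000,000,000,000 = 71.385 PB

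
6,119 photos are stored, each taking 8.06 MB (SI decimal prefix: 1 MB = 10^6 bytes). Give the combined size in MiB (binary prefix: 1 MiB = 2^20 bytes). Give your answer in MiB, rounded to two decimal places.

47,034.40 MiB

Total = 6,119 × 8.06 MB = 49319.14 MB
= 49319.14 × 1,000,000 bytes = 49,319,140,000 bytes
1 MiB = 1,048,576 bytes
49,319,140,000 / 1,048,576 = 47,034.40 MiB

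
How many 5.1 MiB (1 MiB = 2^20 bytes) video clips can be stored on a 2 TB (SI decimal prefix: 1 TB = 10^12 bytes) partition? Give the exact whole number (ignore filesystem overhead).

Capacity: 2 TB = 2,000,000,000,000 bytes
Per item: 5.1 MiB = 5,347,737.6 bytes
⌊2,000,000,000,000 / 5,347,737.6⌋ = 373,989

373,989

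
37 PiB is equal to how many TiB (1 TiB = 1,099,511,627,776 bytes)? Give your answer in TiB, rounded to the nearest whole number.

37,888 TiB

37 PiB = 37 × 2^50 bytes = 41,658,296,553,177,088 bytes
1 TiB = 1,099,511,627,776 bytes
41,658,296,553,177,088 / 1,099,511,627,776 = 37,888 TiB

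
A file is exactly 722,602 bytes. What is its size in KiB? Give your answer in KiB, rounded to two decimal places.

722,602 bytes given.
1 KiB = 2^10 bytes = 1,024 bytes
722,602 / 1,024 = 705.67 KiB

705.67 KiB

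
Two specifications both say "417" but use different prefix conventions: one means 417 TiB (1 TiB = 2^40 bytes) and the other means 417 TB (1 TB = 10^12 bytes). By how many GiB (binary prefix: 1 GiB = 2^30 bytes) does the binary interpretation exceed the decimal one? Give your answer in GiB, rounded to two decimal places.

38,646.49 GiB

417 TiB = 417 × 1,099,511,627,776 = 458,496,348,782,592 bytes
417 TB = 417 × 1,000,000,000,000 = 417,000,000,000,000 bytes
difference = 41,496,348,782,592 bytes
41,496,348,782,592 / 1,073,741,824 = 38,646.49 GiB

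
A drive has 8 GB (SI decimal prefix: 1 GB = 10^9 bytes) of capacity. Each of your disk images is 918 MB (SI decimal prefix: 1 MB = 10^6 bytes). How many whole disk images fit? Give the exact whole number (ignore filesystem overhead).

8

Capacity: 8 GB = 8,000,000,000 bytes
Per item: 918 MB = 918,000,000 bytes
⌊8,000,000,000 / 918,000,000⌋ = 8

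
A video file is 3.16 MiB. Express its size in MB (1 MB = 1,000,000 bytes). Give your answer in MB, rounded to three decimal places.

3.16 MiB = 3.16 × 2^20 bytes = 3,313,500.16 bytes
1 MB = 1,000,000 bytes
3,313,500.16 / 1,000,000 = 3.314 MB

3.314 MB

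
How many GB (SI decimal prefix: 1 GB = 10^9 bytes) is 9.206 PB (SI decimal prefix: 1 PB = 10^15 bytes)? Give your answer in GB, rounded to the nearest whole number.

9.206 PB = 9.206 × 10^15 bytes = 9,206,000,000,000,000 bytes
1 GB = 10^9 bytes = 1,000,000,000 bytes
9,206,000,000,000,000 / 1,000,000,000 = 9,206,000 GB

9,206,000 GB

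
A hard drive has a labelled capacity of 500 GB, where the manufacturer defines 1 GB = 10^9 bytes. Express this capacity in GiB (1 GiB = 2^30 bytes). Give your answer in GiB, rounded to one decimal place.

465.7 GiB

500 GB = 500 × 10^9 bytes = 500,000,000,000 bytes
1 GiB = 2^30 bytes = 1,073,741,824 bytes
500,000,000,000 / 1,073,741,824 = 465.7 GiB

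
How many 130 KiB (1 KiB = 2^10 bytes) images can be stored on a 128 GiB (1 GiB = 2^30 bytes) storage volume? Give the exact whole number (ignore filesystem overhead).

1,032,444

Capacity: 128 GiB = 137,438,953,472 bytes
Per item: 130 KiB = 133,120 bytes
⌊137,438,953,472 / 133,120⌋ = 1,032,444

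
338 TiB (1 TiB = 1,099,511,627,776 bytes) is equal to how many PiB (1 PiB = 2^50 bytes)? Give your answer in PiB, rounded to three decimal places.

0.330 PiB

338 TiB = 338 × 2^40 bytes = 371,634,930,188,288 bytes
1 PiB = 2^50 bytes = 1,125,899,906,842,624 bytes
371,634,930,188,288 / 1,125,899,906,842,624 = 0.330 PiB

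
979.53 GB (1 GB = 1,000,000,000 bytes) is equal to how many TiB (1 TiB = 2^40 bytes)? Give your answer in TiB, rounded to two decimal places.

0.89 TiB

979.53 GB × 1,000,000,000 bytes/GB = 979,530,000,000 bytes
1 TiB = 1,099,511,627,776 bytes
979,530,000,000 / 1,099,511,627,776 = 0.89 TiB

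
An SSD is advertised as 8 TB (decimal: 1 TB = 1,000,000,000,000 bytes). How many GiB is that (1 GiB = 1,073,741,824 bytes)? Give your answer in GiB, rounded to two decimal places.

7,450.58 GiB

8 TB × 1,000,000,000,000 bytes/TB = 8,000,000,000,000 bytes
1 GiB = 1,073,741,824 bytes
8,000,000,000,000 / 1,073,741,824 = 7,450.58 GiB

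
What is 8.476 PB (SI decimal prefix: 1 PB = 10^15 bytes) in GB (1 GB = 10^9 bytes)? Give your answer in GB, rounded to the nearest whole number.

8.476 PB = 8.476 × 10^15 bytes = 8,476,000,000,000,000 bytes
1 GB = 10^9 bytes = 1,000,000,000 bytes
8,476,000,000,000,000 / 1,000,000,000 = 8,476,000 GB

8,476,000 GB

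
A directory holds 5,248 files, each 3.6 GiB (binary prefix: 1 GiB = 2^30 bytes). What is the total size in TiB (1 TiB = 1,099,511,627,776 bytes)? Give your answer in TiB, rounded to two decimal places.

Total = 5,248 × 3.6 GiB = 18892.8 GiB
= 18892.8 × 1,073,741,824 bytes = 20,285,989,532,467.2 bytes
1 TiB = 1,099,511,627,776 bytes
20,285,989,532,467.2 / 1,099,511,627,776 = 18.45 TiB

18.45 TiB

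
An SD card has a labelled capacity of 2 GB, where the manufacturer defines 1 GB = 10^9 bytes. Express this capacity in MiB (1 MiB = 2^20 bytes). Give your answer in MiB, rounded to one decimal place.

2 GB = 2 × 10^9 bytes = 2,000,000,000 bytes
1 MiB = 2^20 bytes = 1,048,576 bytes
2,000,000,000 / 1,048,576 = 1,907.3 MiB

1,907.3 MiB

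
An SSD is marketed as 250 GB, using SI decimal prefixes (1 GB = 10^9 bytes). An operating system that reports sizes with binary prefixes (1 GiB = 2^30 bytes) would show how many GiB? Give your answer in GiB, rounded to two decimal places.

232.83 GiB

250 GB = 250 × 10^9 bytes = 250,000,000,000 bytes
1 GiB = 2^30 bytes = 1,073,741,824 bytes
250,000,000,000 / 1,073,741,824 = 232.83 GiB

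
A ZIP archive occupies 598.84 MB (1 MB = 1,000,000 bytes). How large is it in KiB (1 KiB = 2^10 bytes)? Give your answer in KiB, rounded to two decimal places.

598.84 MB = 598.84 × 10^6 bytes = 598,840,000 bytes
1 KiB = 1,024 bytes
598,840,000 / 1,024 = 584,804.69 KiB

584,804.69 KiB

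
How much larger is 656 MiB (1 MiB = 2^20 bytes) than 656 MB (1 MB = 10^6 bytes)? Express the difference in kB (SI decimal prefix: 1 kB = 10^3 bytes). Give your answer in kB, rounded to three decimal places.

656 MiB = 656 × 1,048,576 = 687,865,856 bytes
656 MB = 656 × 1,000,000 = 656,000,000 bytes
difference = 31,865,856 bytes
31,865,856 / 1,000 = 31,865.856 kB

31,865.856 kB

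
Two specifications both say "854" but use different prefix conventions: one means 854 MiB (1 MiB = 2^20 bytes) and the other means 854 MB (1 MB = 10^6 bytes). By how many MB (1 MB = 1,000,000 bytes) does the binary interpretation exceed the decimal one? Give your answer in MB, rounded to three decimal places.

854 MiB = 854 × 1,048,576 = 895,483,904 bytes
854 MB = 854 × 1,000,000 = 854,000,000 bytes
difference = 41,483,904 bytes
41,483,904 / 1,000,000 = 41.484 MB

41.484 MB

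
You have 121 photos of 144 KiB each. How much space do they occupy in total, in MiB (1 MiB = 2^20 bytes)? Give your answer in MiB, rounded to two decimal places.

17.02 MiB

Total = 121 × 144 KiB = 17,424 KiB
= 17,424 × 1,024 bytes = 17,842,176 bytes
1 MiB = 1,048,576 bytes
17,842,176 / 1,048,576 = 17.02 MiB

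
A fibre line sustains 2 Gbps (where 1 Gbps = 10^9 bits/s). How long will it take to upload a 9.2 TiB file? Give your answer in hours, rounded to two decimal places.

11.24 hours

9.2 TiB = 10,115,506,975,539.2 bytes = 80,924,055,804,313.6 bits
2 Gbps = 2,000,000,000 bits/s
time = 80,924,055,804,313.6 / 2,000,000,000 = 40,462.0279 s
40,462.0279 s / 3600 = 11.24 hours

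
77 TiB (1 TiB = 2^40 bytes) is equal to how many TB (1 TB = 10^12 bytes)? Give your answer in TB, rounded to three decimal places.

77 TiB = 77 × 2^40 bytes = 84,662,395,338,752 bytes
1 TB = 10^12 bytes = 1,000,000,000,000 bytes
84,662,395,338,752 / 1,000,000,000,000 = 84.662 TB

84.662 TB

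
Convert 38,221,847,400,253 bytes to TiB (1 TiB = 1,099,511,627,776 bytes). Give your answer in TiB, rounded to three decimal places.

38,221,847,400,253 bytes given.
1 TiB = 2^40 bytes = 1,099,511,627,776 bytes
38,221,847,400,253 / 1,099,511,627,776 = 34.763 TiB

34.763 TiB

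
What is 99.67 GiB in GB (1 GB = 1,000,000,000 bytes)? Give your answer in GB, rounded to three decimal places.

107.020 GB

99.67 GiB = 99.67 × 2^30 bytes = 107,019,847,598.08 bytes
1 GB = 1,000,000,000 bytes
107,019,847,598.08 / 1,000,000,000 = 107.020 GB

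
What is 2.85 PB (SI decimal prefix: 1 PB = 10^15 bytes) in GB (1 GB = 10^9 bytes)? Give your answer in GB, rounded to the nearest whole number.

2,850,000 GB

2.85 PB = 2.85 × 10^15 bytes = 2,850,000,000,000,000 bytes
1 GB = 10^9 bytes = 1,000,000,000 bytes
2,850,000,000,000,000 / 1,000,000,000 = 2,850,000 GB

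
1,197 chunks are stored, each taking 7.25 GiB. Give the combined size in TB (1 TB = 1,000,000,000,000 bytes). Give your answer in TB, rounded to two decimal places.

9.32 TB

Total = 1,197 × 7.25 GiB = 8678.25 GiB
= 8678.25 × 1,073,741,824 bytes = 9,318,199,984,128 bytes
1 TB = 1,000,000,000,000 bytes
9,318,199,984,128 / 1,000,000,000,000 = 9.32 TB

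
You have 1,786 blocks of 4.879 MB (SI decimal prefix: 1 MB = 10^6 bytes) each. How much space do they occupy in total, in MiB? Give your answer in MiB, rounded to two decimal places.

Total = 1,786 × 4.879 MB = 8713.894 MB
= 8713.894 × 1,000,000 bytes = 8,713,894,000 bytes
1 MiB = 1,048,576 bytes
8,713,894,000 / 1,048,576 = 8,310.22 MiB

8,310.22 MiB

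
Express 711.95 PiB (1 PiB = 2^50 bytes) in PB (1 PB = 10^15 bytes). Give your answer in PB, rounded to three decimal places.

801.584 PB

711.95 PiB × 1,125,899,906,842,624 bytes/PiB = 801,584,438,676,606,156.8 bytes
1 PB = 1,000,000,000,000,000 bytes
801,584,438,676,606,156.8 / 1,000,000,000,000,000 = 801.584 PB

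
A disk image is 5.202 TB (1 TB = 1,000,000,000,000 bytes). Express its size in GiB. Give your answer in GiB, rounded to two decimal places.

4,844.74 GiB

5.202 TB = 5.202 × 10^12 bytes = 5,202,000,000,000 bytes
1 GiB = 2^30 bytes = 1,073,741,824 bytes
5,202,000,000,000 / 1,073,741,824 = 4,844.74 GiB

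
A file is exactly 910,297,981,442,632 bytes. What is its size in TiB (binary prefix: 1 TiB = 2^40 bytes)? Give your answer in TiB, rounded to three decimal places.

910,297,981,442,632 bytes given.
1 TiB = 1,099,511,627,776 bytes
910,297,981,442,632 / 1,099,511,627,776 = 827.911 TiB

827.911 TiB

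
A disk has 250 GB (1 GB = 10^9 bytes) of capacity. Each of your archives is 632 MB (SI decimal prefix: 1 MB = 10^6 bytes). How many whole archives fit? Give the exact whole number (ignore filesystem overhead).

395

Capacity: 250 GB = 250,000,000,000 bytes
Per item: 632 MB = 632,000,000 bytes
⌊250,000,000,000 / 632,000,000⌋ = 395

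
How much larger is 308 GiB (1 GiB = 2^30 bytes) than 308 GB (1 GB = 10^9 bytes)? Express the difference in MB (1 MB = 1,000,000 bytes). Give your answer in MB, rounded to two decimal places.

22,712.48 MB

308 GiB = 308 × 1,073,741,824 = 330,712,481,792 bytes
308 GB = 308 × 1,000,000,000 = 308,000,000,000 bytes
difference = 22,712,481,792 bytes
22,712,481,792 / 1,000,000 = 22,712.48 MB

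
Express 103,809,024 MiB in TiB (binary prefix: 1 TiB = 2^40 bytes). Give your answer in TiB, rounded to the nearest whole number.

103,809,024 MiB = 103,809,024 × 2^20 bytes = 108,851,651,149,824 bytes
1 TiB = 1,099,511,627,776 bytes
108,851,651,149,824 / 1,099,511,627,776 = 99 TiB

99 TiB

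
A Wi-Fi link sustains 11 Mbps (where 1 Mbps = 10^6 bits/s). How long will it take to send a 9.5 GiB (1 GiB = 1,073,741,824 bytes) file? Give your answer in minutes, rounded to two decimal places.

9.5 GiB = 10,200,547,328 bytes = 81,604,378,624 bits
11 Mbps = 11,000,000 bits/s
time = 81,604,378,624 / 11,000,000 = 7,418.580 s
7,418.580 s / 60 = 123.64 minutes

123.64 minutes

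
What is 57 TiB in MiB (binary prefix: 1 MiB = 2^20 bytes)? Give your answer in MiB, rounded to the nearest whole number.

57 TiB × 1,099,511,627,776 bytes/TiB = 62,672,162,783,232 bytes
1 MiB = 2^20 bytes = 1,048,576 bytes
62,672,162,783,232 / 1,048,576 = 59,768,832 MiB

59,768,832 MiB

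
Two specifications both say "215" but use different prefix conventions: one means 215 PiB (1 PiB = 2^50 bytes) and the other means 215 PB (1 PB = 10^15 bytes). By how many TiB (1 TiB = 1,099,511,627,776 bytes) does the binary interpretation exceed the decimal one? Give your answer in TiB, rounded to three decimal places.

215 PiB = 215 × 1,125,899,906,842,624 = 242,068,479,971,164,160 bytes
215 PB = 215 × 1,000,000,000,000,000 = 215,000,000,000,000,000 bytes
difference = 27,068,479,971,164,160 bytes
27,068,479,971,164,160 / 1,099,511,627,776 = 24,618.639 TiB

24,618.639 TiB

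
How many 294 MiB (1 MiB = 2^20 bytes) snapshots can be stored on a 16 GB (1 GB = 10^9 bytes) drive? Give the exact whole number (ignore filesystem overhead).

Capacity: 16 GB = 16,000,000,000 bytes
Per item: 294 MiB = 308,281,344 bytes
⌊16,000,000,000 / 308,281,344⌋ = 51

51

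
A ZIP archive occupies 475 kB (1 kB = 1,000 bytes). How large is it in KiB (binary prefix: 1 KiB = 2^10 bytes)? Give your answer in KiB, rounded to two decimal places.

463.87 KiB

475 kB × 1,000 bytes/kB = 475,000 bytes
1 KiB = 2^10 bytes = 1,024 bytes
475,000 / 1,024 = 463.87 KiB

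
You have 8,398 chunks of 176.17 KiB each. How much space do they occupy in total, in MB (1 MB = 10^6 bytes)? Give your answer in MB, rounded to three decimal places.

Total = 8,398 × 176.17 KiB = 1479475.66 KiB
= 1479475.66 × 1,024 bytes = 1,514,983,075.84 bytes
1 MB = 1,000,000 bytes
1,514,983,075.84 / 1,000,000 = 1,514.983 MB

1,514.983 MB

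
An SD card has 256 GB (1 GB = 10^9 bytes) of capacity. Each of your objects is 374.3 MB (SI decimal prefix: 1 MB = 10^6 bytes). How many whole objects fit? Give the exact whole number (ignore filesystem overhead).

Capacity: 256 GB = 256,000,000,000 bytes
Per item: 374.3 MB = 374,300,000 bytes
⌊256,000,000,000 / 374,300,000⌋ = 683

683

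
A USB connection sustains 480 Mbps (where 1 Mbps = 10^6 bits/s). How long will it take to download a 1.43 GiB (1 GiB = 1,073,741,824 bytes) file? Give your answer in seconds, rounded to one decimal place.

1.43 GiB = 1,535,450,808.32 bytes = 12,283,606,466.56 bits
480 Mbps = 480,000,000 bits/s
time = 12,283,606,466.56 / 480,000,000 = 25.6 s

25.6 seconds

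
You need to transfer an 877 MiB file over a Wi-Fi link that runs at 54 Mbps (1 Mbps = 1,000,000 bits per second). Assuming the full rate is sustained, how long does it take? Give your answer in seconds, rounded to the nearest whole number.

877 MiB = 919,601,152 bytes = 7,356,809,216 bits
54 Mbps = 54,000,000 bits/s
time = 7,356,809,216 / 54,000,000 = 136 s

136 seconds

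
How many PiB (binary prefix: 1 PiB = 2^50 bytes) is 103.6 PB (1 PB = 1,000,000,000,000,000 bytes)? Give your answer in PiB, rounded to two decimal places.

103.6 PB × 1,000,000,000,000,000 bytes/PB = 103,600,000,000,000,000 bytes
1 PiB = 1,125,899,906,842,624 bytes
103,600,000,000,000,000 / 1,125,899,906,842,624 = 92.02 PiB

92.02 PiB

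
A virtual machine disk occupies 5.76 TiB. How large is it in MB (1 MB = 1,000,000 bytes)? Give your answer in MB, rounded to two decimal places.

5.76 TiB = 5.76 × 2^40 bytes = 6,333,186,975,989.76 bytes
1 MB = 1,000,000 bytes
6,333,186,975,989.76 / 1,000,000 = 6,333,186.98 MB

6,333,186.98 MB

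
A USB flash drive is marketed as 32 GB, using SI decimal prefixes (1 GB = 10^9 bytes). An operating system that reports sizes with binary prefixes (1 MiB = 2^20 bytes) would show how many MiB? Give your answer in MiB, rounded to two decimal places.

30,517.58 MiB

32 GB × 1,000,000,000 bytes/GB = 32,000,000,000 bytes
1 MiB = 2^20 bytes = 1,048,576 bytes
32,000,000,000 / 1,048,576 = 30,517.58 MiB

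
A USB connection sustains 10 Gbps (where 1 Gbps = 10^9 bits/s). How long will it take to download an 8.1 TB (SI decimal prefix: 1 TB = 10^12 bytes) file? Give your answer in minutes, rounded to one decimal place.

8.1 TB = 8,100,000,000,000 bytes = 64,800,000,000,000 bits
10 Gbps = 10,000,000,000 bits/s
time = 64,800,000,000,000 / 10,000,000,000 = 6,480.00 s
6,480.00 s / 60 = 108.0 minutes

108.0 minutes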